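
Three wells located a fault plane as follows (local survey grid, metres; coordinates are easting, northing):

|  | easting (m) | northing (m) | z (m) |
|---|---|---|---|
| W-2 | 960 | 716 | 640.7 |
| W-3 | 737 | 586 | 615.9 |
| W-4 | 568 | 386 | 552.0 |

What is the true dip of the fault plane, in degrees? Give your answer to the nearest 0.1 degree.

Let the plane be z = a·easting + b·northing + c.
W-3−W-2: −223a − 130b = −24.8;  W-4−W-2: −392a − 330b = −88.7.
Solving gives a = −0.14790, b = 0.44448.
Gradient magnitude |∇z| = √(a² + b²) = √(0.02187 + 0.19756) = 0.46844.
True dip = arctan(0.46844) = 25.1°, dipping toward SSE (azimuth ≈ 162°).

25.1°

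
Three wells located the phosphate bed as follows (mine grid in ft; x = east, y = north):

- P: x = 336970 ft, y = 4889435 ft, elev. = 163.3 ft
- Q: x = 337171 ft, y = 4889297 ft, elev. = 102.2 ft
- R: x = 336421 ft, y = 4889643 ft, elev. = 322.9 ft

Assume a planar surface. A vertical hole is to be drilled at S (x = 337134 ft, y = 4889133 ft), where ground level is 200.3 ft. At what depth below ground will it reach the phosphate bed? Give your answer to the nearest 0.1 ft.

Two edge vectors: P→Q = (201, -138, -61.1), P→R = (-549, 208, 159.6).
Normal n = (P→Q) × (P→R) = (-9316, 1464.3, -33954).
So ∂z/∂x = −n_x/n_z = −0.274371208 and ∂z/∂y = −n_y/n_z = 0.043125994.
Intercept c from P: 163.3 + 92454.87 − 210861.74 = −118243.58.
At (337134, 4889133): z_contact = −92499.86 + 210848.72 − 118243.58 = 105.28 ft.
Depth below ground = 200.3 − 105.28 = 95.0 ft.

95.0 ft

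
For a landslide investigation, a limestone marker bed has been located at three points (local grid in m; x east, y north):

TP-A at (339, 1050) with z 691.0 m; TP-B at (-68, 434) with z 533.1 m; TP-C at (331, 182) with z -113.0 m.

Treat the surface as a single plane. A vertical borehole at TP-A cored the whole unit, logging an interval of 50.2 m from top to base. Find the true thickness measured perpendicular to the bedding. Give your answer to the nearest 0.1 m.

29.3 m

Two edge vectors: TP-A→TP-B = (-407, -616, -157.9), TP-A→TP-C = (-8, -868, -804).
Normal n = (TP-A→TP-B) × (TP-A→TP-C) = (358206.8, -325964.8, 348348).
So ∂z/∂x = −n_x/n_z = −1.02830 and ∂z/∂y = −n_y/n_z = 0.93574.
|∇z| = √(a²+b²) = 1.39033, so dip δ = arctan(1.39033) = 54.27°.
True thickness = vertical thickness × cos δ = 50.2 × cos 54.27° = 29.3 m.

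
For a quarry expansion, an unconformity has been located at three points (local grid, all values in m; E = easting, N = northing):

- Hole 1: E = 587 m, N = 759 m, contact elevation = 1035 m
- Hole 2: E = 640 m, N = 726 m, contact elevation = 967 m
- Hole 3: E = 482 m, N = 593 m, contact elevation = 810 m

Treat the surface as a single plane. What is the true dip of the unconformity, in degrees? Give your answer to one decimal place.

Two edge vectors: Hole 1→Hole 2 = (53, -33, -68), Hole 1→Hole 3 = (-105, -166, -225).
Normal n = (Hole 1→Hole 2) × (Hole 1→Hole 3) = (-3863, 19065, -12263).
So ∂z/∂E = −n_x/n_z = −0.31501 and ∂z/∂N = −n_y/n_z = 1.55468.
Gradient magnitude |∇z| = √(a² + b²) = √(0.09923 + 2.41702) = 1.58627.
True dip = arctan(1.58627) = 57.8°, dipping toward SSE (azimuth ≈ 169°).

57.8°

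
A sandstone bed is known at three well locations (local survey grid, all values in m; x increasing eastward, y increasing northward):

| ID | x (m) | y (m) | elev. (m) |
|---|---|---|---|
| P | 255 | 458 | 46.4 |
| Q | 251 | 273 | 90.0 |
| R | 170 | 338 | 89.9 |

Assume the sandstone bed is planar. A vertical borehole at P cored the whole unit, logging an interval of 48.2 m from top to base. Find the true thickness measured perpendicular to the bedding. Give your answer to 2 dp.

46.21 m

Two edge vectors: P→Q = (-4, -185, 43.6), P→R = (-85, -120, 43.5).
Normal n = (P→Q) × (P→R) = (-2815.5, -3532, -15245).
So ∂z/∂x = −n_x/n_z = −0.18468 and ∂z/∂y = −n_y/n_z = −0.23168.
|∇z| = √(a²+b²) = 0.29628, so dip δ = arctan(0.29628) = 16.50°.
True thickness = vertical thickness × cos δ = 48.2 × cos 16.50° = 46.21 m.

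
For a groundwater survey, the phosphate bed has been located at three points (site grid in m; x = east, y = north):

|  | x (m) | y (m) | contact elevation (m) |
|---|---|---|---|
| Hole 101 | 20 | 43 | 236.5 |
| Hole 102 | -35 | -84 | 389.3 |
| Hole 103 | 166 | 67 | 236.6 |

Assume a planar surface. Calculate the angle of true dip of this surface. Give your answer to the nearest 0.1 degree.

52.7°

Let the plane be z = a·x + b·y + c.
Hole 102−Hole 101: −55a − 127b = 152.8;  Hole 103−Hole 101: 146a + 24b = 0.1.
Solving gives a = 0.21367, b = −1.29569.
Gradient magnitude |∇z| = √(a² + b²) = √(0.04566 + 1.67880) = 1.31319.
True dip = arctan(1.31319) = 52.7°, dipping toward N (azimuth ≈ 351°).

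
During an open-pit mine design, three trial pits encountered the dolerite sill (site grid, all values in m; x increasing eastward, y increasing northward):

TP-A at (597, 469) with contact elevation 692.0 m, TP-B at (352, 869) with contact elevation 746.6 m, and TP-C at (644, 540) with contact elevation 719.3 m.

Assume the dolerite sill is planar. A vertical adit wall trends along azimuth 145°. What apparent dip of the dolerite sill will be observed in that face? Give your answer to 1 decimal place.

5.6°

Let the plane be z = a·x + b·y + c.
TP-B−TP-A: −245a + 400b = 54.6;  TP-C−TP-A: 47a + 71b = 27.3.
Solving gives a = 0.19460, b = 0.25569.
Unit vector along 145° is (sin 145°, cos 145°) = (0.5736, -0.8192).
Slope in that direction = a·(0.5736) + b·(-0.8192) = −0.09783.
Apparent dip = arctan|0.09783| = 5.6° (true dip is 17.8°, so apparent ≤ true as expected).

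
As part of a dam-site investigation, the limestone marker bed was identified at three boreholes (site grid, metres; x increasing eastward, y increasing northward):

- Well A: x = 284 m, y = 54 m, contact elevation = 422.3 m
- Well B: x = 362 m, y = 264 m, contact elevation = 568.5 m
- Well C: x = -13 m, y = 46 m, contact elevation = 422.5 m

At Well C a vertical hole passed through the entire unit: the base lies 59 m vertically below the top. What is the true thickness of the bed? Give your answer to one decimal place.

48.2 m

Let the plane be z = a·x + b·y + c.
Well B−Well A: 78a + 210b = 146.2;  Well C−Well A: −297a − 8b = 0.2.
Solving gives a = −0.01962, b = 0.70348.
|∇z| = √(a²+b²) = 0.70375, so dip δ = arctan(0.70375) = 35.14°.
True thickness = vertical thickness × cos δ = 59 × cos 35.14° = 48.2 m.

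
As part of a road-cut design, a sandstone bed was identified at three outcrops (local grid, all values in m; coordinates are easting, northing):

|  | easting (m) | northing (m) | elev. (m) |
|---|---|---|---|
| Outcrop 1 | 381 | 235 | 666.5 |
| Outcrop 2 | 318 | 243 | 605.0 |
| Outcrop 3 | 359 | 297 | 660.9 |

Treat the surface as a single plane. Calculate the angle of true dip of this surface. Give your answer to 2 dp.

46.27°

Let the plane be z = a·easting + b·northing + c.
Outcrop 2−Outcrop 1: −63a + 8b = −61.5;  Outcrop 3−Outcrop 1: −22a + 62b = −5.6.
Solving gives a = 1.01024, b = 0.26815.
Gradient magnitude |∇z| = √(a² + b²) = √(1.02059 + 0.07190) = 1.04522.
True dip = arctan(1.04522) = 46.27°, dipping toward WSW (azimuth ≈ 255°).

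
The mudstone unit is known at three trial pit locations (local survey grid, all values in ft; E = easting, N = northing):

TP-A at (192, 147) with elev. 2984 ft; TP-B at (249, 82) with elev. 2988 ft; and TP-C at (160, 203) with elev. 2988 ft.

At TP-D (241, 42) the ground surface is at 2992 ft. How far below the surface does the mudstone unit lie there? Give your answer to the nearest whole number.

Two edge vectors: TP-A→TP-B = (57, -65, 4), TP-A→TP-C = (-32, 56, 4).
Normal n = (TP-A→TP-B) × (TP-A→TP-C) = (-484, -356, 1112).
So ∂z/∂E = −n_x/n_z = 0.43525 and ∂z/∂N = −n_y/n_z = 0.32014.
Intercept c from TP-A: 2984 − 83.57 − 47.06 = 2853.37.
At (241, 42): z_contact = 104.9 + 13.4 + 2853.37 = 2971.7 ft.
Depth below ground = 2992 − 2971.7 = 20 ft.

20 ft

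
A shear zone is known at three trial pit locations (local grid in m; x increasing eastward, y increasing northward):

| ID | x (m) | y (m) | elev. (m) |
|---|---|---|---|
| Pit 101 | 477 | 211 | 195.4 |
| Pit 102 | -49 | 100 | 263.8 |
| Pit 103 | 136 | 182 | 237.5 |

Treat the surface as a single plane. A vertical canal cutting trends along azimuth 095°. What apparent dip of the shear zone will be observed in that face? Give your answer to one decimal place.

6.5°

Two edge vectors: Pit 101→Pit 102 = (-526, -111, 68.4), Pit 101→Pit 103 = (-341, -29, 42.1).
Normal n = (Pit 101→Pit 102) × (Pit 101→Pit 103) = (-2689.5, -1179.8, -22597).
So ∂z/∂x = −n_x/n_z = −0.11902 and ∂z/∂y = −n_y/n_z = −0.05221.
Unit vector along 095° is (sin 95°, cos 95°) = (0.9962, -0.0872).
Slope in that direction = a·(0.9962) + b·(-0.0872) = −0.11402.
Apparent dip = arctan|0.11402| = 6.5° (true dip is 7.4°, so apparent ≤ true as expected).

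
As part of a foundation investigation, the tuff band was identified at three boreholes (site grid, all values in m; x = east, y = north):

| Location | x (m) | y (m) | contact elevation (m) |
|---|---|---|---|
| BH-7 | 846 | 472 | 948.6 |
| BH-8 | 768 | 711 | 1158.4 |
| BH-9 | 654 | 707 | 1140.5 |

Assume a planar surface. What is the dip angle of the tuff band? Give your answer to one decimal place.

Two edge vectors: BH-7→BH-8 = (-78, 239, 209.8), BH-7→BH-9 = (-192, 235, 191.9).
Normal n = (BH-7→BH-8) × (BH-7→BH-9) = (-3438.9, -25313.4, 27558).
So ∂z/∂x = −n_x/n_z = 0.12479 and ∂z/∂y = −n_y/n_z = 0.91855.
Gradient magnitude |∇z| = √(a² + b²) = √(0.01557 + 0.84373) = 0.92699.
True dip = arctan(0.92699) = 42.8°, dipping toward S (azimuth ≈ 188°).

42.8°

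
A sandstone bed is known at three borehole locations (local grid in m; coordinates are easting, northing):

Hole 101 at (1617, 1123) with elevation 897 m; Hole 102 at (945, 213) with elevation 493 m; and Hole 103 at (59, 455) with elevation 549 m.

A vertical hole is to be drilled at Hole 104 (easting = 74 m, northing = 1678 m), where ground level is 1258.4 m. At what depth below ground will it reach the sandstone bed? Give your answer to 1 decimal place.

Let the plane be z = a·easting + b·northing + c.
Hole 102−Hole 101: −672a − 910b = −404;  Hole 103−Hole 101: −1558a − 668b = −348.
Solving gives a = 0.048311, b = 0.408280.
Then c = 897 − a·1617 − b·1123 = 360.38.
At (74, 1678): z_contact = 3.58 + 685.09 + 360.38 = 1049.05 m.
Depth below ground = 1258.4 − 1049.05 = 209.3 m.

209.3 m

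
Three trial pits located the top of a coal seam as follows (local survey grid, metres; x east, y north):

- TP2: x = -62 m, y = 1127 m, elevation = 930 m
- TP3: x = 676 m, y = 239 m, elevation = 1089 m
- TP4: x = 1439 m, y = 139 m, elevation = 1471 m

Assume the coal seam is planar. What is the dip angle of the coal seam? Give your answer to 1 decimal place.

30.9°

Two edge vectors: TP2→TP3 = (738, -888, 159), TP2→TP4 = (1501, -988, 541).
Normal n = (TP2→TP3) × (TP2→TP4) = (-323316, -160599, 603744).
So ∂z/∂x = −n_x/n_z = 0.53552 and ∂z/∂y = −n_y/n_z = 0.26601.
Gradient magnitude |∇z| = √(a² + b²) = √(0.28678 + 0.07076) = 0.59795.
True dip = arctan(0.59795) = 30.9°, dipping toward WSW (azimuth ≈ 244°).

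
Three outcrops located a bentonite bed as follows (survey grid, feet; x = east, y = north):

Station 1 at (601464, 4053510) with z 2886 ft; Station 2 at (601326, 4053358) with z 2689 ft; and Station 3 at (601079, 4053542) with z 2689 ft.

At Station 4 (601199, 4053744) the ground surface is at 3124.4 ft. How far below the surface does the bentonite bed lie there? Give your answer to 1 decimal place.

210.1 ft

Two edge vectors: Station 1→Station 2 = (-138, -152, -197), Station 1→Station 3 = (-385, 32, -197).
Normal n = (Station 1→Station 2) × (Station 1→Station 3) = (36248, 48659, -62936).
So ∂z/∂x = −n_x/n_z = 0.575950172 and ∂z/∂y = −n_y/n_z = 0.773150502.
Intercept c from Station 1: 2886 − 346413.29 − 3133973.29 = −3477500.59.
At (601199, 4053744): z_contact = 346260.67 + 3134154.21 − 3477500.59 = 2914.29 ft.
Depth below ground = 3124.4 − 2914.29 = 210.1 ft.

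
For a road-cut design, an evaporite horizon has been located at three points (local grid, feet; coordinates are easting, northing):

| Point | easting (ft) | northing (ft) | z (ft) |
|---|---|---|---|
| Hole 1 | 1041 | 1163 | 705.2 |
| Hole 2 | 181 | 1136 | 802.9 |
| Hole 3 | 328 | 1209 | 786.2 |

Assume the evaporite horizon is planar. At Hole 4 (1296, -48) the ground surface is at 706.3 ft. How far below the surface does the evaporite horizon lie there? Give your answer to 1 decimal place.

30.1 ft

Two edge vectors: Hole 1→Hole 2 = (-860, -27, 97.7), Hole 1→Hole 3 = (-713, 46, 81).
Normal n = (Hole 1→Hole 2) × (Hole 1→Hole 3) = (-6681.2, -0.1, -58811).
So ∂z/∂easting = −n_x/n_z = −0.113605 and ∂z/∂northing = −n_y/n_z = −0.000002.
Intercept c from Hole 1: 705.2 + 118.26 + 0.00 = 823.46.
At (1296, -48): z_contact = −147.23 + 0.00 + 823.46 = 676.23 ft.
Depth below ground = 706.3 − 676.23 = 30.1 ft.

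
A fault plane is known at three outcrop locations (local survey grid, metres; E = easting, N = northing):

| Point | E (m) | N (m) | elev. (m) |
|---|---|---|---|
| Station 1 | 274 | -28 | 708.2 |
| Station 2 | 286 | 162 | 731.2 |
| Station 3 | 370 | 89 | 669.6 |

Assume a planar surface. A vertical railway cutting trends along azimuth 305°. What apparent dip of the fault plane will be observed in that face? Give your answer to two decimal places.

Two edge vectors: Station 1→Station 2 = (12, 190, 23), Station 1→Station 3 = (96, 117, -38.6).
Normal n = (Station 1→Station 2) × (Station 1→Station 3) = (-10025, 2671.2, -16836).
So ∂z/∂E = −n_x/n_z = −0.59545 and ∂z/∂N = −n_y/n_z = 0.15866.
Unit vector along 305° is (sin 305°, cos 305°) = (-0.8192, 0.5736).
Slope in that direction = a·(-0.8192) + b·(0.5736) = 0.57877.
Apparent dip = arctan|0.57877| = 30.06° (true dip is 31.6°, so apparent ≤ true as expected).

30.06°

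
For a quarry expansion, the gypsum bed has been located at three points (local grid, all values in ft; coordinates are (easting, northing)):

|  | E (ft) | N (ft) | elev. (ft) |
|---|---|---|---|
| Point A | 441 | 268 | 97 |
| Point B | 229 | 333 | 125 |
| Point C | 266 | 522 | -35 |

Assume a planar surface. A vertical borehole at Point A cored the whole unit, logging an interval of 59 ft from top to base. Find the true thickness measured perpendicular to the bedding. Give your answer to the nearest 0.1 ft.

44.8 ft

Two edge vectors: Point A→Point B = (-212, 65, 28), Point A→Point C = (-175, 254, -132).
Normal n = (Point A→Point B) × (Point A→Point C) = (-15692, -32884, -42473).
So ∂z/∂E = −n_x/n_z = −0.36946 and ∂z/∂N = −n_y/n_z = −0.77423.
|∇z| = √(a²+b²) = 0.85787, so dip δ = arctan(0.85787) = 40.63°.
True thickness = vertical thickness × cos δ = 59 × cos 40.63° = 44.8 ft.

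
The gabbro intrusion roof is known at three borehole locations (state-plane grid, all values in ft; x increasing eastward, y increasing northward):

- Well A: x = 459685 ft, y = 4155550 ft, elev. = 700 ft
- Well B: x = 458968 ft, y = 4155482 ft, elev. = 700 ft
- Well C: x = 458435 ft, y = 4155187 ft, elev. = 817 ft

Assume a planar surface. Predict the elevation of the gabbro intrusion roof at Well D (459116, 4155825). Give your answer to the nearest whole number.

Two edge vectors: Well A→Well B = (-717, -68, 0), Well A→Well C = (-1250, -363, 117).
Normal n = (Well A→Well B) × (Well A→Well C) = (-7956, 83889, 175271).
So ∂z/∂x = −n_x/n_z = 0.04539256 and ∂z/∂y = −n_y/n_z = −0.47862453.
Intercept c from Well A: 700 − 20866.28 + 1988948.17 = 1968781.89.
At (459116, 4155825): z = 20840.5 − 1989079.8 + 1968781.89 = 542.5 ft.

543 ft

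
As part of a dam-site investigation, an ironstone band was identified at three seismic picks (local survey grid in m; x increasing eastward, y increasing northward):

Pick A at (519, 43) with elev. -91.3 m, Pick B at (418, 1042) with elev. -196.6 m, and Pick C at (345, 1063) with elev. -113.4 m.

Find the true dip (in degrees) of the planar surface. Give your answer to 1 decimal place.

50.8°

Let the plane be z = a·x + b·y + c.
Pick B−Pick A: −101a + 999b = −105.3;  Pick C−Pick A: −174a + 1020b = −22.1.
Solving gives a = −1.20510, b = −0.22724.
Gradient magnitude |∇z| = √(a² + b²) = √(1.45226 + 0.05164) = 1.22634.
True dip = arctan(1.22634) = 50.8°, dipping toward E (azimuth ≈ 079°).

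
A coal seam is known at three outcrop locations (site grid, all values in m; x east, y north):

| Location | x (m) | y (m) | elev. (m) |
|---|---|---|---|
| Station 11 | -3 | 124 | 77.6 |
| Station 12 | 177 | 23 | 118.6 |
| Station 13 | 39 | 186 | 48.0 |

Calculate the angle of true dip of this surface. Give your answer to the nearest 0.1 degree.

24.6°

Let the plane be z = a·x + b·y + c.
Station 12−Station 11: 180a − 101b = 41;  Station 13−Station 11: 42a + 62b = −29.6.
Solving gives a = −0.02906, b = −0.45773.
Gradient magnitude |∇z| = √(a² + b²) = √(0.00084 + 0.20952) = 0.45865.
True dip = arctan(0.45865) = 24.6°, dipping toward N (azimuth ≈ 004°).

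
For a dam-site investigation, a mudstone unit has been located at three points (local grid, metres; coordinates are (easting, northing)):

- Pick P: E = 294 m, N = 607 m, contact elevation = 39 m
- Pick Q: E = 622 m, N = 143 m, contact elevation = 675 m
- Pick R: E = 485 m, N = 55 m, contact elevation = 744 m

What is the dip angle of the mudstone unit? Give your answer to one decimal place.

50.6°

Let the plane be z = a·E + b·N + c.
Pick Q−Pick P: 328a − 464b = 636;  Pick R−Pick P: 191a − 552b = 705.
Solving gives a = 0.25913, b = −1.18751.
Gradient magnitude |∇z| = √(a² + b²) = √(0.06715 + 1.41018) = 1.21545.
True dip = arctan(1.21545) = 50.6°, dipping toward NNW (azimuth ≈ 348°).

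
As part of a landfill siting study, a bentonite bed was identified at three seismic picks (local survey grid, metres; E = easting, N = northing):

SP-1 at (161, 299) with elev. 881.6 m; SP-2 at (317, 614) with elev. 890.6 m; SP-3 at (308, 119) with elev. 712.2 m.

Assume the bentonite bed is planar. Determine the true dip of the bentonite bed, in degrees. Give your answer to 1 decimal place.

38.3°

Let the plane be z = a·E + b·N + c.
SP-2−SP-1: 156a + 315b = 9;  SP-3−SP-1: 147a − 180b = −169.4.
Solving gives a = −0.69558, b = 0.37305.
Gradient magnitude |∇z| = √(a² + b²) = √(0.48384 + 0.13917) = 0.78931.
True dip = arctan(0.78931) = 38.3°, dipping toward ESE (azimuth ≈ 118°).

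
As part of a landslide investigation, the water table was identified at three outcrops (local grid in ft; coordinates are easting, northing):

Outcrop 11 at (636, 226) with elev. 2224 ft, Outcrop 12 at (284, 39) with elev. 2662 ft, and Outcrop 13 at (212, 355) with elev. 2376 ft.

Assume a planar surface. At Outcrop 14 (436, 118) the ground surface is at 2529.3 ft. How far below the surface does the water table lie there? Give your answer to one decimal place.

Two edge vectors: Outcrop 11→Outcrop 12 = (-352, -187, 438), Outcrop 11→Outcrop 13 = (-424, 129, 152).
Normal n = (Outcrop 11→Outcrop 12) × (Outcrop 11→Outcrop 13) = (-84926, -132208, -124696).
So ∂z/∂easting = −n_x/n_z = −0.68106 and ∂z/∂northing = −n_y/n_z = −1.06024.
Intercept c from Outcrop 11: 2224 + 433.16 + 239.61 = 2896.77.
At (436, 118): z_contact = −296.94 − 125.11 + 2896.77 = 2474.72 ft.
Depth below ground = 2529.3 − 2474.72 = 54.6 ft.

54.6 ft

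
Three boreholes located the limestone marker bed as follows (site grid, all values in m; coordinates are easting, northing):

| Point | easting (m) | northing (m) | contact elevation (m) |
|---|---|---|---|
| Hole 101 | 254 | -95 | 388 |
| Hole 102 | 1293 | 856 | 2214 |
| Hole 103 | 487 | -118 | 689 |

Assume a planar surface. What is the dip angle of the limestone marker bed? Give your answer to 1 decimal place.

54.7°

Let the plane be z = a·easting + b·northing + c.
Hole 102−Hole 101: 1039a + 951b = 1826;  Hole 103−Hole 101: 233a − 23b = 301.
Solving gives a = 1.33717, b = 0.45918.
Gradient magnitude |∇z| = √(a² + b²) = √(1.78803 + 0.21084) = 1.41382.
True dip = arctan(1.41382) = 54.7°, dipping toward WSW (azimuth ≈ 251°).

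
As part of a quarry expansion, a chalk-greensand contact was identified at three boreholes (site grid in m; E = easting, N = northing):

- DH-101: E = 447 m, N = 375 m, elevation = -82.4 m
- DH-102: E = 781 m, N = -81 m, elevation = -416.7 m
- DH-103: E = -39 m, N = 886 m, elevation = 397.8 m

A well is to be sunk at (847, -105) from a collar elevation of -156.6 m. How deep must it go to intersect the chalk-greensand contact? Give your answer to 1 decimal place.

323.5 m

Two edge vectors: DH-101→DH-102 = (334, -456, -334.3), DH-101→DH-103 = (-486, 511, 480.2).
Normal n = (DH-101→DH-102) × (DH-101→DH-103) = (-48143.9, 2083, -50942).
So ∂z/∂E = −n_x/n_z = −0.94507 and ∂z/∂N = −n_y/n_z = 0.04089.
Intercept c from DH-101: -82.4 + 422.45 − 15.33 = 324.71.
At (847, -105): z_contact = −800.48 − 4.29 + 324.71 = -480.06 m.
Depth below ground = -156.6 − (-480.06) = 323.5 m.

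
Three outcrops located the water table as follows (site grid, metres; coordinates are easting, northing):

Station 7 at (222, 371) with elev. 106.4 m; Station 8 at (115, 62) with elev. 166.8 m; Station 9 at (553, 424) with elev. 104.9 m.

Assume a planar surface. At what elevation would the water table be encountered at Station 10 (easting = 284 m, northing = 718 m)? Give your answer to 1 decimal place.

Let the plane be z = a·easting + b·northing + c.
Station 8−Station 7: −107a − 309b = 60.4;  Station 9−Station 7: 331a + 53b = −1.5.
Solving gives a = 0.02834, b = −0.20528.
Then c = 106.4 − a·222 − b·371 = 176.27.
At (284, 718): z = 8.0 − 147.4 + 176.27 = 36.9 m.

36.9 m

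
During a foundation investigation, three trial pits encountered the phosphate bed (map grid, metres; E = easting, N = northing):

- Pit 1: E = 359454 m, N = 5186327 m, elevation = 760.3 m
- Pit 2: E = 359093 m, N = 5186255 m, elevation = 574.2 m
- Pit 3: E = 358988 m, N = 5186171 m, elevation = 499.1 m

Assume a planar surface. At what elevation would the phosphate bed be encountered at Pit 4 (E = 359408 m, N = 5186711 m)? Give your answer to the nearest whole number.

867 m

Two edge vectors: Pit 1→Pit 2 = (-361, -72, -186.1), Pit 1→Pit 3 = (-466, -156, -261.2).
Normal n = (Pit 1→Pit 2) × (Pit 1→Pit 3) = (-10225.2, -7570.6, 22764).
So ∂z/∂E = −n_x/n_z = 0.44918292 and ∂z/∂N = −n_y/n_z = 0.33256897.
Intercept c from Pit 1: 760.3 − 161460.60 − 1724811.42 = −1885511.72.
At (359408, 5186711): z = 161439.9 + 1724939.1 − 1885511.72 = 867.3 m.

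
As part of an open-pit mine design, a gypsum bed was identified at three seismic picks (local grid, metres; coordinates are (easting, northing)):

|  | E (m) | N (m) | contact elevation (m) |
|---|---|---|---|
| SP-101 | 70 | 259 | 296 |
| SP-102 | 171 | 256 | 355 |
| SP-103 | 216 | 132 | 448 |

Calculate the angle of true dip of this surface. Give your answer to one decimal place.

Two edge vectors: SP-101→SP-102 = (101, -3, 59), SP-101→SP-103 = (146, -127, 152).
Normal n = (SP-101→SP-102) × (SP-101→SP-103) = (7037, -6738, -12389).
So ∂z/∂E = −n_x/n_z = 0.56800 and ∂z/∂N = −n_y/n_z = −0.54387.
Gradient magnitude |∇z| = √(a² + b²) = √(0.32263 + 0.29579) = 0.78640.
True dip = arctan(0.78640) = 38.2°, dipping toward NW (azimuth ≈ 314°).

38.2°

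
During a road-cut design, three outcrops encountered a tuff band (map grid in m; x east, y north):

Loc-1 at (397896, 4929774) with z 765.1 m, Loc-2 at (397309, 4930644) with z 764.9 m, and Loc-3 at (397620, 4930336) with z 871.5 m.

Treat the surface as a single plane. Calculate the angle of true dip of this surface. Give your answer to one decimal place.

Two edge vectors: Loc-1→Loc-2 = (-587, 870, -0.2), Loc-1→Loc-3 = (-276, 562, 106.4).
Normal n = (Loc-1→Loc-2) × (Loc-1→Loc-3) = (92680.4, 62512, -89774).
So ∂z/∂x = −n_x/n_z = 1.03237 and ∂z/∂y = −n_y/n_z = 0.69633.
Gradient magnitude |∇z| = √(a² + b²) = √(1.06580 + 0.48487) = 1.24526.
True dip = arctan(1.24526) = 51.2°, dipping toward SW (azimuth ≈ 236°).

51.2°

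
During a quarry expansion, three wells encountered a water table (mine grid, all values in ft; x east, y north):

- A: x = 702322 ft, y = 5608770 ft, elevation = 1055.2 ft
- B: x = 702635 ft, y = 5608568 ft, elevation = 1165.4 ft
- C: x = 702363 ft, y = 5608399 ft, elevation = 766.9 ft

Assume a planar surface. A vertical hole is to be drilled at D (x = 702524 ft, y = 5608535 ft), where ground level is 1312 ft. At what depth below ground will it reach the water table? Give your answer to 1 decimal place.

277.6 ft

Two edge vectors: A→B = (313, -202, 110.2), A→C = (41, -371, -288.3).
Normal n = (A→B) × (A→C) = (99120.8, 94756.1, -107841).
So ∂z/∂x = −n_x/n_z = 0.919138361 and ∂z/∂y = −n_y/n_z = 0.878664886.
Intercept c from A: 1055.2 − 645531.09 − 4928229.25 = −5572705.15.
At (702524, 5608535): z_contact = 645716.76 + 4928022.77 − 5572705.15 = 1034.38 ft.
Depth below ground = 1312 − 1034.38 = 277.6 ft.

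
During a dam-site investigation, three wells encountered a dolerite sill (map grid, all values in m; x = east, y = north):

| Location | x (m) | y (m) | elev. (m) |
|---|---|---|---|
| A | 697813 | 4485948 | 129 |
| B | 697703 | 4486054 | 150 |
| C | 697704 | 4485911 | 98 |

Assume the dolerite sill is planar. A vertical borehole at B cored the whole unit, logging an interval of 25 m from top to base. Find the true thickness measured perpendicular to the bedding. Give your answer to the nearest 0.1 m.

23.2 m

Two edge vectors: A→B = (-110, 106, 21), A→C = (-109, -37, -31).
Normal n = (A→B) × (A→C) = (-2509, -5699, 15624).
So ∂z/∂x = −n_x/n_z = 0.16059 and ∂z/∂y = −n_y/n_z = 0.36476.
|∇z| = √(a²+b²) = 0.39854, so dip δ = arctan(0.39854) = 21.73°.
True thickness = vertical thickness × cos δ = 25 × cos 21.73° = 23.2 m.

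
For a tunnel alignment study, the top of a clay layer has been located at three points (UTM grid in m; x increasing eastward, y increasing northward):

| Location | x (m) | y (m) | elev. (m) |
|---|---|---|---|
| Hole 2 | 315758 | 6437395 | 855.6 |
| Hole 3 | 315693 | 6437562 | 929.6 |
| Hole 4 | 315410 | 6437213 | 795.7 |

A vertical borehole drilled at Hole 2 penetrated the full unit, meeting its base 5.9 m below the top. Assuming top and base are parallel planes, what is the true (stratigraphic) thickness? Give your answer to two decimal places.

Let the plane be z = a·x + b·y + c.
Hole 3−Hole 2: −65a + 167b = 74;  Hole 4−Hole 2: −348a − 182b = −59.9.
Solving gives a = −0.04953, b = 0.42383.
|∇z| = √(a²+b²) = 0.42672, so dip δ = arctan(0.42672) = 23.11°.
True thickness = vertical thickness × cos δ = 5.9 × cos 23.11° = 5.43 m.

5.43 m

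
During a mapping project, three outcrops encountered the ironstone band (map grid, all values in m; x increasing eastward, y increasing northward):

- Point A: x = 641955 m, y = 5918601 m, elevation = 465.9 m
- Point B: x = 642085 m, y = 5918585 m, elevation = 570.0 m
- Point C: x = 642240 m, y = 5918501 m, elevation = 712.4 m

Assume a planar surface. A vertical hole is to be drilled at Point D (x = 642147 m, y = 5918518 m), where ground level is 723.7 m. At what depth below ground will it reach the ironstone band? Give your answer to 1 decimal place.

87.3 m

Let the plane be z = a·x + b·y + c.
Point B−Point A: 130a − 16b = 104.1;  Point C−Point A: 285a − 100b = 246.5.
Solving gives a = 0.766113744, b = −0.281575829.
Then c = 465.9 − a·641955 − b·5918601 = 1175190.34.
At (642147, 5918518): z_contact = 491957.64 − 1666511.61 + 1175190.34 = 636.36 m.
Depth below ground = 723.7 − 636.36 = 87.3 m.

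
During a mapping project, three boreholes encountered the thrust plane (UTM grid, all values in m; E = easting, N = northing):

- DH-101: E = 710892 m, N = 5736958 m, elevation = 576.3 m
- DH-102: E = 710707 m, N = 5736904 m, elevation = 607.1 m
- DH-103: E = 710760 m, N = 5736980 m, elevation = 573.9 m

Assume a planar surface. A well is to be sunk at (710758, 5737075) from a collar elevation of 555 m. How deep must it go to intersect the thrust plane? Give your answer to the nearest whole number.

19 m

Two edge vectors: DH-101→DH-102 = (-185, -54, 30.8), DH-101→DH-103 = (-132, 22, -2.4).
Normal n = (DH-101→DH-102) × (DH-101→DH-103) = (-548, -4509.6, -11198).
So ∂z/∂E = −n_x/n_z = −0.04893731 and ∂z/∂N = −n_y/n_z = −0.40271477.
Intercept c from DH-101: 576.3 + 34789.14 + 2310357.72 = 2345723.17.
At (710758, 5737075): z_contact = −34782.6 − 2310404.8 + 2345723.17 = 535.7 m.
Depth below ground = 555 − 535.7 = 19 m.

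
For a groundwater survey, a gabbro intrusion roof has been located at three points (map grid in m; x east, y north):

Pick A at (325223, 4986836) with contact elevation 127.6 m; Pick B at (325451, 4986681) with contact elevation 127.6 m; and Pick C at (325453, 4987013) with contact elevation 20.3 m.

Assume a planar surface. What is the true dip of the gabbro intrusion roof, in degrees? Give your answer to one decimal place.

Let the plane be z = a·x + b·y + c.
Pick B−Pick A: 228a − 155b = 0;  Pick C−Pick A: 230a + 177b = −107.3.
Solving gives a = −0.21882, b = −0.32187.
Gradient magnitude |∇z| = √(a² + b²) = √(0.04788 + 0.10360) = 0.38921.
True dip = arctan(0.38921) = 21.3°, dipping toward NE (azimuth ≈ 034°).

21.3°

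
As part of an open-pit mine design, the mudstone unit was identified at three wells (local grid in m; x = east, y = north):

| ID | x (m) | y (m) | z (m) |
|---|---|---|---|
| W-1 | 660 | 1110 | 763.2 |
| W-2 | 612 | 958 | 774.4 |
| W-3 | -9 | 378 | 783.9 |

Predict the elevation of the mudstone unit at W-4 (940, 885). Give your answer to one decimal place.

Two edge vectors: W-1→W-2 = (-48, -152, 11.2), W-1→W-3 = (-669, -732, 20.7).
Normal n = (W-1→W-2) × (W-1→W-3) = (5052, -6499.2, -66552).
So ∂z/∂x = −n_x/n_z = 0.075911 and ∂z/∂y = −n_y/n_z = −0.097656.
Intercept c from W-1: 763.2 − 50.10 + 108.40 = 821.50.
At (940, 885): z = 71.4 − 86.4 + 821.50 = 806.4 m.

806.4 m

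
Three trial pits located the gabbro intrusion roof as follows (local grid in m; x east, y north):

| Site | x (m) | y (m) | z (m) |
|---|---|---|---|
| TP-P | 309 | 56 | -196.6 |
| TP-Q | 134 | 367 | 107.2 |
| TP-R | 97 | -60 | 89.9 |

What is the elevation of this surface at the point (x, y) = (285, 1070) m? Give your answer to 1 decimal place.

Let the plane be z = a·x + b·y + c.
TP-Q−TP-P: −175a + 311b = 303.8;  TP-R−TP-P: −212a − 116b = 286.5.
Solving gives a = −1.441951, b = 0.165462.
Then c = -196.6 − a·309 − b·56 = 239.70.
At (285, 1070): z = −411.0 + 177.0 + 239.70 = 5.8 m.

5.8 m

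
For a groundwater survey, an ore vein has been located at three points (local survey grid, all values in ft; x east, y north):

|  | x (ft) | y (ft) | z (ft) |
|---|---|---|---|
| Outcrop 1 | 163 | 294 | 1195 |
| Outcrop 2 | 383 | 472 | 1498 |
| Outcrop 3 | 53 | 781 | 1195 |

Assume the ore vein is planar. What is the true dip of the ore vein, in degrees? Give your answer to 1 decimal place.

Two edge vectors: Outcrop 1→Outcrop 2 = (220, 178, 303), Outcrop 1→Outcrop 3 = (-110, 487, 0).
Normal n = (Outcrop 1→Outcrop 2) × (Outcrop 1→Outcrop 3) = (-147561, -33330, 126720).
So ∂z/∂x = −n_x/n_z = 1.16446 and ∂z/∂y = −n_y/n_z = 0.26302.
Gradient magnitude |∇z| = √(a² + b²) = √(1.35598 + 0.06918) = 1.19380.
True dip = arctan(1.19380) = 50.0°, dipping toward WSW (azimuth ≈ 257°).

50.0°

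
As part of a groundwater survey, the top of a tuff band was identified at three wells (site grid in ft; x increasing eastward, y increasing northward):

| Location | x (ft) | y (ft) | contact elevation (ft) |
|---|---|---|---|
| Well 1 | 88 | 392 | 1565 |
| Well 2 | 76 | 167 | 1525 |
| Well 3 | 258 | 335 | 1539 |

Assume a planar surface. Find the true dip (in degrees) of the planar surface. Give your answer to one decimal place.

Let the plane be z = a·x + b·y + c.
Well 2−Well 1: −12a − 225b = −40;  Well 3−Well 1: 170a − 57b = −26.
Solving gives a = −0.09169, b = 0.18267.
Gradient magnitude |∇z| = √(a² + b²) = √(0.00841 + 0.03337) = 0.20439.
True dip = arctan(0.20439) = 11.6°, dipping toward SSE (azimuth ≈ 153°).

11.6°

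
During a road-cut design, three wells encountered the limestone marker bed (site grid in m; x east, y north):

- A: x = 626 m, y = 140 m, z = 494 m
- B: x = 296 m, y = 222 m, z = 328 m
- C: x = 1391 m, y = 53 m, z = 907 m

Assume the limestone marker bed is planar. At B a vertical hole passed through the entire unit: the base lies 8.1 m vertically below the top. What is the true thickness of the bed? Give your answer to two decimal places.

Let the plane be z = a·x + b·y + c.
B−A: −330a + 82b = −166;  C−A: 765a − 87b = 413.
Solving gives a = 0.57096, b = 0.27337.
|∇z| = √(a²+b²) = 0.63303, so dip δ = arctan(0.63303) = 32.33°.
True thickness = vertical thickness × cos δ = 8.1 × cos 32.33° = 6.84 m.

6.84 m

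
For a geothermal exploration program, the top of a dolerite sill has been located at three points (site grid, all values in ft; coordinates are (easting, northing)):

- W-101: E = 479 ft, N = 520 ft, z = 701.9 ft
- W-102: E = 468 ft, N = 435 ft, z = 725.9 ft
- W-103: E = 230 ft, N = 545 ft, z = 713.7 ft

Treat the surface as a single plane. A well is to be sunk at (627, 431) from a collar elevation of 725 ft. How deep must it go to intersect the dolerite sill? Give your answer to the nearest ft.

Two edge vectors: W-101→W-102 = (-11, -85, 24), W-101→W-103 = (-249, 25, 11.8).
Normal n = (W-101→W-102) × (W-101→W-103) = (-1603, -5846.2, -21440).
So ∂z/∂E = −n_x/n_z = −0.07477 and ∂z/∂N = −n_y/n_z = −0.27268.
Intercept c from W-101: 701.9 + 35.81 + 141.79 = 879.51.
At (627, 431): z_contact = −46.9 − 117.5 + 879.51 = 715.1 ft.
Depth below ground = 725 − 715.1 = 10 ft.

10 ft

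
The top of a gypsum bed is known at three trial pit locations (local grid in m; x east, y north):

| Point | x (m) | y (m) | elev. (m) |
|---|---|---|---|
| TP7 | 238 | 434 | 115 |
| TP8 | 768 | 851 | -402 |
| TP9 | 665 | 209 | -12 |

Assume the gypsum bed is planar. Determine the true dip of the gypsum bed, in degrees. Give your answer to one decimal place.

Two edge vectors: TP7→TP8 = (530, 417, -517), TP7→TP9 = (427, -225, -127).
Normal n = (TP7→TP8) × (TP7→TP9) = (-169284, -153449, -297309).
So ∂z/∂x = −n_x/n_z = −0.56939 and ∂z/∂y = −n_y/n_z = −0.51613.
Gradient magnitude |∇z| = √(a² + b²) = √(0.32420 + 0.26639) = 0.76850.
True dip = arctan(0.76850) = 37.5°, dipping toward NE (azimuth ≈ 048°).

37.5°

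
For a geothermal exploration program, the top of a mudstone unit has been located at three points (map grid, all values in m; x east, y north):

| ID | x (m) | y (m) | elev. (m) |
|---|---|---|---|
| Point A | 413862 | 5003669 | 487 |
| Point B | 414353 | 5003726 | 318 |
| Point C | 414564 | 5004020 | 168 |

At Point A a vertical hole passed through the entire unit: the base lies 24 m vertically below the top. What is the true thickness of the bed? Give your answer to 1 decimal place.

Two edge vectors: Point A→Point B = (491, 57, -169), Point A→Point C = (702, 351, -319).
Normal n = (Point A→Point B) × (Point A→Point C) = (41136, 37991, 132327).
So ∂z/∂x = −n_x/n_z = −0.31087 and ∂z/∂y = −n_y/n_z = −0.28710.
|∇z| = √(a²+b²) = 0.42316, so dip δ = arctan(0.42316) = 22.94°.
True thickness = vertical thickness × cos δ = 24 × cos 22.94° = 22.1 m.

22.1 m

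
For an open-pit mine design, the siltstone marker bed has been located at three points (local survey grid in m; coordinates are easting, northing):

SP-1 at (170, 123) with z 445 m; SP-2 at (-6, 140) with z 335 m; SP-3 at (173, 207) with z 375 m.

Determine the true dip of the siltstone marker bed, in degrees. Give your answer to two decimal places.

45.31°

Let the plane be z = a·easting + b·northing + c.
SP-2−SP-1: −176a + 17b = −110;  SP-3−SP-1: 3a + 84b = −70.
Solving gives a = 0.54264, b = −0.85271.
Gradient magnitude |∇z| = √(a² + b²) = √(0.29445 + 0.72712) = 1.01073.
True dip = arctan(1.01073) = 45.31°, dipping toward NNW (azimuth ≈ 328°).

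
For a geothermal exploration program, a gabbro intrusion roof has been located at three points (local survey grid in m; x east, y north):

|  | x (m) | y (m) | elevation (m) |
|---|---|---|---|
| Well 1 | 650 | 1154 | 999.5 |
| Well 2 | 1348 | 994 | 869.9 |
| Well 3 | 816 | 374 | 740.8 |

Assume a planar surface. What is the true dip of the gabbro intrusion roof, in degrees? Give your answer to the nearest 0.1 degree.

Two edge vectors: Well 1→Well 2 = (698, -160, -129.6), Well 1→Well 3 = (166, -780, -258.7).
Normal n = (Well 1→Well 2) × (Well 1→Well 3) = (-59696, 159059, -517880).
So ∂z/∂x = −n_x/n_z = −0.11527 and ∂z/∂y = −n_y/n_z = 0.30713.
Gradient magnitude |∇z| = √(a² + b²) = √(0.01329 + 0.09433) = 0.32805.
True dip = arctan(0.32805) = 18.2°, dipping toward SSE (azimuth ≈ 159°).

18.2°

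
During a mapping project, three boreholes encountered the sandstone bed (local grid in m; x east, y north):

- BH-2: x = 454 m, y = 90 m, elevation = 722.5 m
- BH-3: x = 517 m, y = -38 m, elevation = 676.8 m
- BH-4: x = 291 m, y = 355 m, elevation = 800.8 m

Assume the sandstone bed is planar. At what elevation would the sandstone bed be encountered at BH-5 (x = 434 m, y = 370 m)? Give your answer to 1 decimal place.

881.5 m

Let the plane be z = a·x + b·y + c.
BH-3−BH-2: 63a − 128b = −45.7;  BH-4−BH-2: −163a + 265b = 78.3.
Solving gives a = 0.50086, b = 0.60355.
Then c = 722.5 − a·454 − b·90 = 440.79.
At (434, 370): z = 217.4 + 223.3 + 440.79 = 881.5 m.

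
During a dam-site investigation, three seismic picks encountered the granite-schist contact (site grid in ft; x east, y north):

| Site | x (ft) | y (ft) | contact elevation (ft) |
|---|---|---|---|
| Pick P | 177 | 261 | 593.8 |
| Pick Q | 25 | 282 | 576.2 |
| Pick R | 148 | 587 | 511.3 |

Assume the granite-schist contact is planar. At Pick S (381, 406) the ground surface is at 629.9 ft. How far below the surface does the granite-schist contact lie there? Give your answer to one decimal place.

Let the plane be z = a·x + b·y + c.
Pick Q−Pick P: −152a + 21b = −17.6;  Pick R−Pick P: −29a + 326b = −82.5.
Solving gives a = 0.08183, b = −0.24579.
Then c = 593.8 − a·177 − b·261 = 643.47.
At (381, 406): z_contact = 31.18 − 99.79 + 643.47 = 574.85 ft.
Depth below ground = 629.9 − 574.85 = 55.0 ft.

55.0 ft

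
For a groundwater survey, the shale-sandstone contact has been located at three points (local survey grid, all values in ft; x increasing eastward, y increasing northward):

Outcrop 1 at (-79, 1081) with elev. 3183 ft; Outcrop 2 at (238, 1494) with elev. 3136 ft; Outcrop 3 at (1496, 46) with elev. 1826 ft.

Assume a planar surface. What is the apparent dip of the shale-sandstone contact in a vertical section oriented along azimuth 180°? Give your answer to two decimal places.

Let the plane be z = a·x + b·y + c.
Outcrop 2−Outcrop 1: 317a + 413b = −47;  Outcrop 3−Outcrop 1: 1575a − 1035b = −1357.
Solving gives a = −0.62242, b = 0.36394.
Unit vector along 180° is (sin 180°, cos 180°) = (0.0000, -1.0000).
Slope in that direction = a·(0.0000) + b·(-1.0000) = −0.36394.
Apparent dip = arctan|0.36394| = 20.00° (true dip is 35.8°, so apparent ≤ true as expected).

20.00°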